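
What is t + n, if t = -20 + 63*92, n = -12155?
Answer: -6379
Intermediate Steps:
t = 5776 (t = -20 + 5796 = 5776)
t + n = 5776 - 12155 = -6379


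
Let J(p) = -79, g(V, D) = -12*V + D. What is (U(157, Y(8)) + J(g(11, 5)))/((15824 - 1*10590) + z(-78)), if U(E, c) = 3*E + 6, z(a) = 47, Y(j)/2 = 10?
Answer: 398/5281 ≈ 0.075364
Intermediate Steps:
Y(j) = 20 (Y(j) = 2*10 = 20)
g(V, D) = D - 12*V
U(E, c) = 6 + 3*E
(U(157, Y(8)) + J(g(11, 5)))/((15824 - 1*10590) + z(-78)) = ((6 + 3*157) - 79)/((15824 - 1*10590) + 47) = ((6 + 471) - 79)/((15824 - 10590) + 47) = (477 - 79)/(5234 + 47) = 398/5281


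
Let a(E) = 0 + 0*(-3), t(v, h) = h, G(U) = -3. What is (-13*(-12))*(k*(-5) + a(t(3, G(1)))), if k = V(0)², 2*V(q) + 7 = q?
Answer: -9555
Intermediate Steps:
V(q) = -7/2 + q/2
a(E) = 0 (a(E) = 0 + 0 = 0)
k = 49/4 (k = (-7/2 + (½)*0)² = (-7/2 + 0)² = (-7/2)² = 49/4 ≈ 12.250)
(-13*(-12))*(k*(-5) + a(t(3, G(1)))) = (-13*(-12))*((49/4)*(-5) + 0) = 156*(-245/4 + 0) = 156*(-245/4) = -9555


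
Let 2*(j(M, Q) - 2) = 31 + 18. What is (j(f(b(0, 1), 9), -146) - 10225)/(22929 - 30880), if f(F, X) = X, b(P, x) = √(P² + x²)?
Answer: 20397/15902 ≈ 1.2827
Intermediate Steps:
j(M, Q) = 53/2 (j(M, Q) = 2 + (31 + 18)/2 = 2 + (½)*49 = 2 + 49/2 = 53/2)
(j(f(b(0, 1), 9), -146) - 10225)/(22929 - 30880) = (53/2 - 10225)/(22929 - 30880) = -20397/2/(-7951) = -20397/2*(-1/7951) = 20397/15902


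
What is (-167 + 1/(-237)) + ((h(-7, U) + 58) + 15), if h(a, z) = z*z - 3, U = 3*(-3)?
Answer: -3793/237 ≈ -16.004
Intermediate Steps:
U = -9
h(a, z) = -3 + z² (h(a, z) = z² - 3 = -3 + z²)
(-167 + 1/(-237)) + ((h(-7, U) + 58) + 15) = (-167 + 1/(-237)) + (((-3 + (-9)²) + 58) + 15) = (-167 - 1/237) + (((-3 + 81) + 58) + 15) = -39580/237 + ((78 + 58) + 15) = -39580/237 + (136 + 15) = -39580/237 + 151 = -3793/237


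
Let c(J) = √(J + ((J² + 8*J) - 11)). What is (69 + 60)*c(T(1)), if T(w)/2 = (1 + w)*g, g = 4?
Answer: 129*√389 ≈ 2544.3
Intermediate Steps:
T(w) = 8 + 8*w (T(w) = 2*((1 + w)*4) = 2*(4 + 4*w) = 8 + 8*w)
c(J) = √(-11 + J² + 9*J) (c(J) = √(J + (-11 + J² + 8*J)) = √(-11 + J² + 9*J))
(69 + 60)*c(T(1)) = (69 + 60)*√(-11 + (8 + 8*1)² + 9*(8 + 8*1)) = 129*√(-11 + (8 + 8)² + 9*(8 + 8)) = 129*√(-11 + 16² + 9*16) = 129*√(-11 + 256 + 144) = 129*√389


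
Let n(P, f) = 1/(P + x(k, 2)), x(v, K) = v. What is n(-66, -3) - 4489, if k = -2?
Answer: -305253/68 ≈ -4489.0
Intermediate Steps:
n(P, f) = 1/(-2 + P) (n(P, f) = 1/(P - 2) = 1/(-2 + P))
n(-66, -3) - 4489 = 1/(-2 - 66) - 4489 = 1/(-68) - 4489 = -1/68 - 4489 = -305253/68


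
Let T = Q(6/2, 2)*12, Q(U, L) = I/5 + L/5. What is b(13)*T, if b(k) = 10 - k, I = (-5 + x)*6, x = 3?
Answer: 72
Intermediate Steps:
I = -12 (I = (-5 + 3)*6 = -2*6 = -12)
Q(U, L) = -12/5 + L/5
T = -24 (T = (-12/5 + (1/5)*2)*12 = (-12/5 + 2/5)*12 = -2*12 = -24)
b(13)*T = (10 - 1*13)*(-24) = (10 - 13)*(-24) = -3*(-24) = 72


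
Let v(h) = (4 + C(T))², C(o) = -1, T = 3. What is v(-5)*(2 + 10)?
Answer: 108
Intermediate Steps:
v(h) = 9 (v(h) = (4 - 1)² = 3² = 9)
v(-5)*(2 + 10) = 9*(2 + 10) = 9*12 = 108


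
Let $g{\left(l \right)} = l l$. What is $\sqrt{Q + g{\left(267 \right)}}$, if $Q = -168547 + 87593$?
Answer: $i \sqrt{9665} \approx 98.311 i$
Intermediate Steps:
$g{\left(l \right)} = l^{2}$
$Q = -80954$
$\sqrt{Q + g{\left(267 \right)}} = \sqrt{-80954 + 267^{2}} = \sqrt{-80954 + 71289} = \sqrt{-9665} = i \sqrt{9665}$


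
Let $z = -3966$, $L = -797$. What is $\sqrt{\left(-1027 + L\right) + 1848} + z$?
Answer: $-3966 + 2 \sqrt{6} \approx -3961.1$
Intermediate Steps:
$\sqrt{\left(-1027 + L\right) + 1848} + z = \sqrt{\left(-1027 - 797\right) + 1848} - 3966 = \sqrt{-1824 + 1848} - 3966 = \sqrt{24} - 3966 = 2 \sqrt{6} - 3966 = -3966 + 2 \sqrt{6}$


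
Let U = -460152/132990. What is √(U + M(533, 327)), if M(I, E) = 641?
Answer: √2588555645/2015 ≈ 25.250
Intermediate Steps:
U = -6972/2015 (U = -460152*1/132990 = -6972/2015 ≈ -3.4600)
√(U + M(533, 327)) = √(-6972/2015 + 641) = √(1284643/2015) = √2588555645/2015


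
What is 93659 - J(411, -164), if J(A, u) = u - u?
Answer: 93659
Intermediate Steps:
J(A, u) = 0
93659 - J(411, -164) = 93659 - 1*0 = 93659 + 0 = 93659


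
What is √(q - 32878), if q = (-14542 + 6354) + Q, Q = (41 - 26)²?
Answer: I*√40841 ≈ 202.09*I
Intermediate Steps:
Q = 225 (Q = 15² = 225)
q = -7963 (q = (-14542 + 6354) + 225 = -8188 + 225 = -7963)
√(q - 32878) = √(-7963 - 32878) = √(-40841) = I*√40841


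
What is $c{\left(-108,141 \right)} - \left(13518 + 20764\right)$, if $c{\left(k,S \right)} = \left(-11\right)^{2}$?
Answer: $-34161$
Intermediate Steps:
$c{\left(k,S \right)} = 121$
$c{\left(-108,141 \right)} - \left(13518 + 20764\right) = 121 - \left(13518 + 20764\right) = 121 - 34282 = -34161$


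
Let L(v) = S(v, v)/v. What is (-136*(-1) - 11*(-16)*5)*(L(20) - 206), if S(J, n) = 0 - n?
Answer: -210312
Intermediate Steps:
S(J, n) = -n
L(v) = -1 (L(v) = (-v)/v = -1)
(-136*(-1) - 11*(-16)*5)*(L(20) - 206) = (-136*(-1) - 11*(-16)*5)*(-1 - 206) = (136 + 176*5)*(-207) = (136 + 880)*(-207) = 1016*(-207) = -210312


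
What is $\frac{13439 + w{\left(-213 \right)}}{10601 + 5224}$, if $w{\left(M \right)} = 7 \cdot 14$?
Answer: $\frac{13537}{15825} \approx 0.85542$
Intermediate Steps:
$w{\left(M \right)} = 98$
$\frac{13439 + w{\left(-213 \right)}}{10601 + 5224} = \frac{13439 + 98}{10601 + 5224} = \frac{13537}{15825}$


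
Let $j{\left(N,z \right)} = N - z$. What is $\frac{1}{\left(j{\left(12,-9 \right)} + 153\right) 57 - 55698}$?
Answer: $- \frac{1}{45780} \approx -2.1844 \cdot 10^{-5}$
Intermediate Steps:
$\frac{1}{\left(j{\left(12,-9 \right)} + 153\right) 57 - 55698} = \frac{1}{\left(\left(12 - -9\right) + 153\right) 57 - 55698} = \frac{1}{\left(\left(12 + 9\right) + 153\right) 57 - 55698} = \frac{1}{\left(21 + 153\right) 57 - 55698} = \frac{1}{174 \cdot 57 - 55698} = \frac{1}{9918 - 55698} = \frac{1}{-45780} = - \frac{1}{45780}$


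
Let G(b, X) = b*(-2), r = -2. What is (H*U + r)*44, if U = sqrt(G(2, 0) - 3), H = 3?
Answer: -88 + 132*I*sqrt(7) ≈ -88.0 + 349.24*I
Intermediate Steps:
G(b, X) = -2*b
U = I*sqrt(7) (U = sqrt(-2*2 - 3) = sqrt(-4 - 3) = sqrt(-7) = I*sqrt(7) ≈ 2.6458*I)
(H*U + r)*44 = (3*(I*sqrt(7)) - 2)*44 = (3*I*sqrt(7) - 2)*44 = (-2 + 3*I*sqrt(7))*44 = -88 + 132*I*sqrt(7)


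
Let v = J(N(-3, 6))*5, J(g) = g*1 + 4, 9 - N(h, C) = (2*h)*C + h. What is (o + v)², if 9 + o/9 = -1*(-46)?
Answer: 351649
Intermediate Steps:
N(h, C) = 9 - h - 2*C*h (N(h, C) = 9 - ((2*h)*C + h) = 9 - (2*C*h + h) = 9 - (h + 2*C*h) = 9 + (-h - 2*C*h) = 9 - h - 2*C*h)
o = 333 (o = -81 + 9*(-1*(-46)) = -81 + 9*46 = -81 + 414 = 333)
J(g) = 4 + g (J(g) = g + 4 = 4 + g)
v = 260 (v = (4 + (9 - 1*(-3) - 2*6*(-3)))*5 = (4 + (9 + 3 + 36))*5 = (4 + 48)*5 = 52*5 = 260)
(o + v)² = (333 + 260)² = 593² = 351649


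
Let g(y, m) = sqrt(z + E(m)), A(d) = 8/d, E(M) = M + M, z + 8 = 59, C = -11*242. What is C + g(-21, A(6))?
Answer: -2662 + sqrt(483)/3 ≈ -2654.7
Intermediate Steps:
C = -2662
z = 51 (z = -8 + 59 = 51)
E(M) = 2*M
g(y, m) = sqrt(51 + 2*m)
C + g(-21, A(6)) = -2662 + sqrt(51 + 2*(8/6)) = -2662 + sqrt(51 + 2*(8*(1/6))) = -2662 + sqrt(51 + 2*(4/3)) = -2662 + sqrt(51 + 8/3) = -2662 + sqrt(161/3) = -2662 + sqrt(483)/3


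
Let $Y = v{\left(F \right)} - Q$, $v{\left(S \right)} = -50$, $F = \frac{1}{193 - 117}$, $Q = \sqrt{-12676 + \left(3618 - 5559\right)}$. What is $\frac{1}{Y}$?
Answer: $\frac{i}{\sqrt{14617} - 50 i} \approx -0.0029211 + 0.0070632 i$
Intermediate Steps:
$Q = i \sqrt{14617}$ ($Q = \sqrt{-12676 + \left(3618 - 5559\right)} = \sqrt{-12676 - 1941} = \sqrt{-14617} = i \sqrt{14617} \approx 120.9 i$)
$F = \frac{1}{76} \approx 0.013158$
$Y = -50 - i \sqrt{14617} \approx -50.0 - 120.9 i$
$\frac{1}{Y} = \frac{1}{-50 - i \sqrt{14617}}$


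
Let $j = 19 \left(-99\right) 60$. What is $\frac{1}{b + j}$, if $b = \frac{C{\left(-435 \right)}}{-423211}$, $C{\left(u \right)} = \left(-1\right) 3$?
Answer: $- \frac{423211}{47763593457} \approx -8.8605 \cdot 10^{-6}$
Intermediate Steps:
$C{\left(u \right)} = -3$
$j = -112860$ ($j = \left(-1881\right) 60 = -112860$)
$b = \frac{3}{423211}$ ($b = - \frac{3}{-423211} = \left(-3\right) \left(- \frac{1}{423211}\right) = \frac{3}{423211} \approx 7.0887 \cdot 10^{-6}$)
$\frac{1}{b + j} = \frac{1}{\frac{3}{423211} - 112860} = \frac{1}{- \frac{47763593457}{423211}} = - \frac{423211}{47763593457}$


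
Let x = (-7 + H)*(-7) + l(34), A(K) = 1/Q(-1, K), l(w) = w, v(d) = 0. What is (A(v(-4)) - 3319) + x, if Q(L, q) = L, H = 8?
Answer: -3293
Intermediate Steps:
A(K) = -1 (A(K) = 1/(-1) = -1)
x = 27 (x = (-7 + 8)*(-7) + 34 = 1*(-7) + 34 = -7 + 34 = 27)
(A(v(-4)) - 3319) + x = (-1 - 3319) + 27 = -3320 + 27 = -3293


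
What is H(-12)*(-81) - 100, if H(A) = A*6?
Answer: 5732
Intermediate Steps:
H(A) = 6*A
H(-12)*(-81) - 100 = (6*(-12))*(-81) - 100 = -72*(-81) - 100 = 5832 - 100 = 5732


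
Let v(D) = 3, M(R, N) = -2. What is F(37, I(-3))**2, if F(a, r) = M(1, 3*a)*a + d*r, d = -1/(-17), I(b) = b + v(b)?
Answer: 5476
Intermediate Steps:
I(b) = 3 + b (I(b) = b + 3 = 3 + b)
d = 1/17 (d = -1*(-1/17) = 1/17 ≈ 0.058824)
F(a, r) = -2*a + r/17
F(37, I(-3))**2 = (-2*37 + (3 - 3)/17)**2 = (-74 + (1/17)*0)**2 = (-74 + 0)**2 = (-74)**2 = 5476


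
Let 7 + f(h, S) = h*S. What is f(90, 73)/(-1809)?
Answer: -6563/1809 ≈ -3.6280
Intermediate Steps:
f(h, S) = -7 + S*h (f(h, S) = -7 + h*S = -7 + S*h)
f(90, 73)/(-1809) = (-7 + 73*90)/(-1809) = (-7 + 6570)*(-1/1809) = 6563*(-1/1809) = -6563/1809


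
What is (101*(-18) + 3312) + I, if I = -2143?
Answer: -649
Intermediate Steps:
(101*(-18) + 3312) + I = (101*(-18) + 3312) - 2143 = (-1818 + 3312) - 2143 = 1494 - 2143 = -649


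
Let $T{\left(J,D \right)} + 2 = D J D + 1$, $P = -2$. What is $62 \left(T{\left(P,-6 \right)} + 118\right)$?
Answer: $2790$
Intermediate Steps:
$T{\left(J,D \right)} = -1 + J D^{2}$ ($T{\left(J,D \right)} = -2 + \left(D J D + 1\right) = -2 + \left(J D^{2} + 1\right) = -2 + \left(1 + J D^{2}\right) = -1 + J D^{2}$)
$62 \left(T{\left(P,-6 \right)} + 118\right) = 62 \left(\left(-1 - 2 \left(-6\right)^{2}\right) + 118\right) = 62 \left(\left(-1 - 72\right) + 118\right) = 62 \left(-73 + 118\right) = 62 \cdot 45 = 2790$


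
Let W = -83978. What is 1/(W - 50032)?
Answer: -1/134010 ≈ -7.4621e-6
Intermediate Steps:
1/(W - 50032) = 1/(-83978 - 50032) = 1/(-134010) = -1/134010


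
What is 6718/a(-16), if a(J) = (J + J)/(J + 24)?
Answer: -3359/2 ≈ -1679.5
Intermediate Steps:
a(J) = 2*J/(24 + J) (a(J) = (2*J)/(24 + J) = 2*J/(24 + J))
6718/a(-16) = 6718/((2*(-16)/(24 - 16))) = 6718/((2*(-16)/8)) = 6718/((2*(-16)*(⅛))) = 6718/(-4) = 6718*(-¼) = -3359/2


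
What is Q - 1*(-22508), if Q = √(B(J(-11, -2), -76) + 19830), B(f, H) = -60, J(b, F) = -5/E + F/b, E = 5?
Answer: 22508 + √19770 ≈ 22649.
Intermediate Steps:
J(b, F) = -1 + F/b (J(b, F) = -5/5 + F/b = -5*⅕ + F/b = -1 + F/b)
Q = √19770 (Q = √(-60 + 19830) = √19770 ≈ 140.61)
Q - 1*(-22508) = √19770 - 1*(-22508) = √19770 + 22508 = 22508 + √19770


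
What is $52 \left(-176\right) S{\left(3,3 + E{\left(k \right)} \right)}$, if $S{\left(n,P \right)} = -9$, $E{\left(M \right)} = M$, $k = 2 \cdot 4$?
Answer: $82368$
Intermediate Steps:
$k = 8$
$52 \left(-176\right) S{\left(3,3 + E{\left(k \right)} \right)} = 52 \left(-176\right) \left(-9\right) = \left(-9152\right) \left(-9\right) = 82368$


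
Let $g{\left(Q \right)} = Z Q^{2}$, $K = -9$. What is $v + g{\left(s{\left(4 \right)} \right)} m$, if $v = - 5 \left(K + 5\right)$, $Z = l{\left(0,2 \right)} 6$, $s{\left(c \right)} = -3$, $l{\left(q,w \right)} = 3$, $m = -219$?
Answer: $-35458$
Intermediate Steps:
$Z = 18$ ($Z = 3 \cdot 6 = 18$)
$g{\left(Q \right)} = 18 Q^{2}$
$v = 20$ ($v = - 5 \left(-9 + 5\right) = \left(-5\right) \left(-4\right) = 20$)
$v + g{\left(s{\left(4 \right)} \right)} m = 20 + 18 \left(-3\right)^{2} \left(-219\right) = 20 + 18 \cdot 9 \left(-219\right) = 20 + 162 \left(-219\right) = 20 - 35478 = -35458$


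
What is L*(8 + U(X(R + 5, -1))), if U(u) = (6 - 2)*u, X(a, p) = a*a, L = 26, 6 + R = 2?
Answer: 312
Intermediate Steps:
R = -4 (R = -6 + 2 = -4)
X(a, p) = a**2
U(u) = 4*u
L*(8 + U(X(R + 5, -1))) = 26*(8 + 4*(-4 + 5)**2) = 26*(8 + 4*1**2) = 26*(8 + 4*1) = 26*(8 + 4) = 26*12 = 312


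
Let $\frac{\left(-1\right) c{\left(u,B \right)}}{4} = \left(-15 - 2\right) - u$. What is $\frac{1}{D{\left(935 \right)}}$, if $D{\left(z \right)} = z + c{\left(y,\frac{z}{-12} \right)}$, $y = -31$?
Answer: $\frac{1}{879} \approx 0.0011377$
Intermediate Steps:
$c{\left(u,B \right)} = 68 + 4 u$ ($c{\left(u,B \right)} = - 4 \left(\left(-15 - 2\right) - u\right) = - 4 \left(-17 - u\right) = 68 + 4 u$)
$D{\left(z \right)} = -56 + z$ ($D{\left(z \right)} = z + \left(68 + 4 \left(-31\right)\right) = z + \left(68 - 124\right) = z - 56 = -56 + z$)
$\frac{1}{D{\left(935 \right)}} = \frac{1}{-56 + 935} = \frac{1}{879}$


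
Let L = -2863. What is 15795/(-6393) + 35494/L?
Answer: -90711409/6101053 ≈ -14.868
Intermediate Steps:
15795/(-6393) + 35494/L = 15795/(-6393) + 35494/(-2863) = 15795*(-1/6393) + 35494*(-1/2863) = -5265/2131 - 35494/2863 = -90711409/6101053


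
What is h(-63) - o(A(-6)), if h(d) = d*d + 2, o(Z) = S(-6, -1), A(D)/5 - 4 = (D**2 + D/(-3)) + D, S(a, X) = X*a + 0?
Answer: 3965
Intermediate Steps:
S(a, X) = X*a
A(D) = 20 + 5*D**2 + 10*D/3 (A(D) = 20 + 5*((D**2 + D/(-3)) + D) = 20 + 5*((D**2 - D/3) + D) = 20 + 5*(D**2 + 2*D/3) = 20 + (5*D**2 + 10*D/3) = 20 + 5*D**2 + 10*D/3)
o(Z) = 6 (o(Z) = -1*(-6) = 6)
h(d) = 2 + d**2 (h(d) = d**2 + 2 = 2 + d**2)
h(-63) - o(A(-6)) = (2 + (-63)**2) - 1*6 = (2 + 3969) - 6 = 3971 - 6 = 3965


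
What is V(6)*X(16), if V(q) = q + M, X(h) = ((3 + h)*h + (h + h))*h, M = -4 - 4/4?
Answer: 5376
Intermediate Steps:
M = -5 (M = -4 - 4/4 = -4 - 1*1 = -4 - 1 = -5)
X(h) = h*(2*h + h*(3 + h)) (X(h) = (h*(3 + h) + 2*h)*h = (2*h + h*(3 + h))*h = h*(2*h + h*(3 + h)))
V(q) = -5 + q (V(q) = q - 5 = -5 + q)
V(6)*X(16) = (-5 + 6)*(16**2*(5 + 16)) = 1*(256*21) = 1*5376 = 5376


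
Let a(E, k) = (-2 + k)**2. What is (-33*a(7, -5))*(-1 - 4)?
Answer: 8085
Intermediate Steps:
(-33*a(7, -5))*(-1 - 4) = (-33*(-2 - 5)**2)*(-1 - 4) = -33*(-7)**2*(-5) = -33*49*(-5) = -1617*(-5) = 8085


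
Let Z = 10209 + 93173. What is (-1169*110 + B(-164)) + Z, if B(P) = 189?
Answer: -25019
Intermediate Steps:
Z = 103382
(-1169*110 + B(-164)) + Z = (-1169*110 + 189) + 103382 = (-128590 + 189) + 103382 = -128401 + 103382 = -25019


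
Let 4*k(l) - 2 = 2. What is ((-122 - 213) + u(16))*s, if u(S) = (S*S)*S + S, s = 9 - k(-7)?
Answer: 30216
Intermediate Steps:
k(l) = 1 (k(l) = 1/2 + (1/4)*2 = 1/2 + 1/2 = 1)
s = 8 (s = 9 - 1*1 = 9 - 1 = 8)
u(S) = S + S**3 (u(S) = S**2*S + S = S**3 + S = S + S**3)
((-122 - 213) + u(16))*s = ((-122 - 213) + (16 + 16**3))*8 = (-335 + (16 + 4096))*8 = (-335 + 4112)*8 = 3777*8 = 30216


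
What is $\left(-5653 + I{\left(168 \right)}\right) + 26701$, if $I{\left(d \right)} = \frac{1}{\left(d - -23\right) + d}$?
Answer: $\frac{7556233}{359} \approx 21048.0$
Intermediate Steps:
$I{\left(d \right)} = \frac{1}{23 + 2 d}$ ($I{\left(d \right)} = \frac{1}{\left(d + 23\right) + d} = \frac{1}{\left(23 + d\right) + d} = \frac{1}{23 + 2 d}$)
$\left(-5653 + I{\left(168 \right)}\right) + 26701 = \left(-5653 + \frac{1}{23 + 2 \cdot 168}\right) + 26701 = \left(-5653 + \frac{1}{23 + 336}\right) + 26701 = \left(-5653 + \frac{1}{359}\right) + 26701 = - \frac{2029426}{359} + 26701 = \frac{7556233}{359}$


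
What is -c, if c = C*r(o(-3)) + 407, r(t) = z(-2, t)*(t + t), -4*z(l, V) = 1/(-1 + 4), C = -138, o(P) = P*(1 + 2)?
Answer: -200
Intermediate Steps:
o(P) = 3*P (o(P) = P*3 = 3*P)
z(l, V) = -1/12 (z(l, V) = -1/(4*(-1 + 4)) = -¼/3 = -¼*⅓ = -1/12)
r(t) = -t/6 (r(t) = -(t + t)/12 = -t/6)
c = 200 (c = -(-23)*3*(-3) + 407 = -(-23)*(-9) + 407 = -138*3/2 + 407 = -207 + 407 = 200)
-c = -1*200 = -200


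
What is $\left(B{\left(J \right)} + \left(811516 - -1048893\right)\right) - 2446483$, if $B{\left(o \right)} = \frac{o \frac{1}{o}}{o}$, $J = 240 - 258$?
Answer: $- \frac{10549333}{18} \approx -5.8607 \cdot 10^{5}$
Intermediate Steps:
$J = -18$
$B{\left(o \right)} = \frac{1}{o}$ ($B{\left(o \right)} = 1 \frac{1}{o} = \frac{1}{o}$)
$\left(B{\left(J \right)} + \left(811516 - -1048893\right)\right) - 2446483 = \left(\frac{1}{-18} + \left(811516 - -1048893\right)\right) - 2446483 = \left(- \frac{1}{18} + \left(811516 + 1048893\right)\right) - 2446483 = \left(- \frac{1}{18} + 1860409\right) - 2446483 = \frac{33487361}{18} - 2446483 = - \frac{10549333}{18}$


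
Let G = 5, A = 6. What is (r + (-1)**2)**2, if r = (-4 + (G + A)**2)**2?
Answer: 187416100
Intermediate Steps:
r = 13689 (r = (-4 + (5 + 6)**2)**2 = (-4 + 11**2)**2 = (-4 + 121)**2 = 117**2 = 13689)
(r + (-1)**2)**2 = (13689 + (-1)**2)**2 = (13689 + 1)**2 = 13690**2 = 187416100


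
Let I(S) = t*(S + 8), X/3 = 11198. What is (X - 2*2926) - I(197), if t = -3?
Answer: 28357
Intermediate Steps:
X = 33594 (X = 3*11198 = 33594)
I(S) = -24 - 3*S (I(S) = -3*(S + 8) = -3*(8 + S) = -24 - 3*S)
(X - 2*2926) - I(197) = (33594 - 2*2926) - (-24 - 3*197) = (33594 - 5852) - (-24 - 591) = 27742 - 1*(-615) = 27742 + 615 = 28357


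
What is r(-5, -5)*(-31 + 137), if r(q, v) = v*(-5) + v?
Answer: 2120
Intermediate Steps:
r(q, v) = -4*v (r(q, v) = -5*v + v = -4*v)
r(-5, -5)*(-31 + 137) = (-4*(-5))*(-31 + 137) = 20*106 = 2120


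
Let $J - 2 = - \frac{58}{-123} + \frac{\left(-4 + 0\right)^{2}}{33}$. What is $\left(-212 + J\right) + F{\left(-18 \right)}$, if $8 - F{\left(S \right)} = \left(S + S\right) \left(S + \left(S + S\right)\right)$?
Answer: $- \frac{2902244}{1353} \approx -2145.0$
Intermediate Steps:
$F{\left(S \right)} = 8 - 6 S^{2}$ ($F{\left(S \right)} = 8 - \left(S + S\right) \left(S + \left(S + S\right)\right) = 8 - 2 S \left(S + 2 S\right) = 8 - 2 S 3 S = 8 - 6 S^{2}$)
$J = \frac{4000}{1353}$ ($J = 2 - \left(- \frac{58}{123} - \frac{\left(-4 + 0\right)^{2}}{33}\right) = 2 - \left(- \frac{58}{123} - \left(-4\right)^{2} \cdot \frac{1}{33}\right) = 2 + \left(\frac{58}{123} + 16 \cdot \frac{1}{33}\right) = 2 + \left(\frac{58}{123} + \frac{16}{33}\right) = 2 + \frac{1294}{1353} = \frac{4000}{1353} \approx 2.9564$)
$\left(-212 + J\right) + F{\left(-18 \right)} = \left(-212 + \frac{4000}{1353}\right) + \left(8 - 6 \left(-18\right)^{2}\right) = - \frac{282836}{1353} + \left(8 - 1944\right) = - \frac{282836}{1353} - 1936 = - \frac{2902244}{1353}$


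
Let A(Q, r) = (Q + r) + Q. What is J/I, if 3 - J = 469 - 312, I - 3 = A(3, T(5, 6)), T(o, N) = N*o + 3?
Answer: -11/3 ≈ -3.6667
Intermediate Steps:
T(o, N) = 3 + N*o
A(Q, r) = r + 2*Q
I = 42 (I = 3 + ((3 + 6*5) + 2*3) = 3 + ((3 + 30) + 6) = 3 + (33 + 6) = 3 + 39 = 42)
J = -154 (J = 3 - (469 - 312) = 3 - 1*157 = 3 - 157 = -154)
J/I = -154/42 = -154*1/42 = -11/3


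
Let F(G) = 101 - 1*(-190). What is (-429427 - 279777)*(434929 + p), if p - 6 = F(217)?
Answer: -308664020104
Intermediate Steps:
F(G) = 291 (F(G) = 101 + 190 = 291)
p = 297 (p = 6 + 291 = 297)
(-429427 - 279777)*(434929 + p) = (-429427 - 279777)*(434929 + 297) = -709204*435226 = -308664020104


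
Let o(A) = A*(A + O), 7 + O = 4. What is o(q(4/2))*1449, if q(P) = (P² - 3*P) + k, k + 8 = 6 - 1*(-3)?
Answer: 5796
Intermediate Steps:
k = 1 (k = -8 + (6 - 1*(-3)) = -8 + (6 + 3) = -8 + 9 = 1)
O = -3 (O = -7 + 4 = -3)
q(P) = 1 + P² - 3*P (q(P) = (P² - 3*P) + 1 = 1 + P² - 3*P)
o(A) = A*(-3 + A) (o(A) = A*(A - 3) = A*(-3 + A))
o(q(4/2))*1449 = ((1 + (4/2)² - 12/2)*(-3 + (1 + (4/2)² - 12/2)))*1449 = ((1 + (4*(½))² - 12/2)*(-3 + (1 + (4*(½))² - 12/2)))*1449 = ((1 + 2² - 3*2)*(-3 + (1 + 2² - 3*2)))*1449 = ((1 + 4 - 6)*(-3 + (1 + 4 - 6)))*1449 = -(-3 - 1)*1449 = -1*(-4)*1449 = 4*1449 = 5796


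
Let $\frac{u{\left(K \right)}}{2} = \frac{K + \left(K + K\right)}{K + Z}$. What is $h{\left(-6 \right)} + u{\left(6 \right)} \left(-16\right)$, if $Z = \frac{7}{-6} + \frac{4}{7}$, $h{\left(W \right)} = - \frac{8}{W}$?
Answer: $- \frac{71668}{681} \approx -105.24$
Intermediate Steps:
$Z = - \frac{25}{42}$ ($Z = 7 \left(- \frac{1}{6}\right) + 4 \cdot \frac{1}{7} = - \frac{7}{6} + \frac{4}{7} = - \frac{25}{42} \approx -0.59524$)
$u{\left(K \right)} = \frac{6 K}{- \frac{25}{42} + K}$ ($u{\left(K \right)} = 2 \frac{K + \left(K + K\right)}{K - \frac{25}{42}} = 2 \frac{K + 2 K}{- \frac{25}{42} + K} = 2 \frac{3 K}{- \frac{25}{42} + K} = \frac{6 K}{- \frac{25}{42} + K}$)
$h{\left(-6 \right)} + u{\left(6 \right)} \left(-16\right) = - \frac{8}{-6} + 252 \cdot 6 \frac{1}{-25 + 42 \cdot 6} \left(-16\right) = \left(-8\right) \left(- \frac{1}{6}\right) + 252 \cdot 6 \frac{1}{-25 + 252} \left(-16\right) = \frac{4}{3} + 252 \cdot 6 \cdot \frac{1}{227} \left(-16\right) = \frac{4}{3} + \frac{1512}{227} \left(-16\right) = \frac{4}{3} - \frac{24192}{227} = - \frac{71668}{681}$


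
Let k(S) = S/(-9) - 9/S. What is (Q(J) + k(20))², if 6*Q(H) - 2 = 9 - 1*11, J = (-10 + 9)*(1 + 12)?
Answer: 231361/32400 ≈ 7.1408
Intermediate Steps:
J = -13 (J = -1*13 = -13)
Q(H) = 0 (Q(H) = ⅓ + (9 - 1*11)/6 = ⅓ + (9 - 11)/6 = ⅓ + (⅙)*(-2) = ⅓ - ⅓ = 0)
k(S) = -9/S - S/9 (k(S) = S*(-⅑) - 9/S = -S/9 - 9/S = -9/S - S/9)
(Q(J) + k(20))² = (0 + (-9/20 - ⅑*20))² = (0 + (-9*1/20 - 20/9))² = (0 + (-9/20 - 20/9))² = (0 - 481/180)² = (-481/180)² = 231361/32400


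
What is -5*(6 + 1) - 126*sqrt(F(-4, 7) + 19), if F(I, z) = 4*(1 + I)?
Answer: -35 - 126*sqrt(7) ≈ -368.36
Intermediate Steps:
F(I, z) = 4 + 4*I
-5*(6 + 1) - 126*sqrt(F(-4, 7) + 19) = -5*(6 + 1) - 126*sqrt((4 + 4*(-4)) + 19) = -5*7 - 126*sqrt((4 - 16) + 19) = -35 - 126*sqrt(-12 + 19) = -35 - 126*sqrt(7)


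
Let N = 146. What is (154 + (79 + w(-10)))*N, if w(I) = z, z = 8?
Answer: 35186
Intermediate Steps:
w(I) = 8
(154 + (79 + w(-10)))*N = (154 + (79 + 8))*146 = (154 + 87)*146 = 241*146 = 35186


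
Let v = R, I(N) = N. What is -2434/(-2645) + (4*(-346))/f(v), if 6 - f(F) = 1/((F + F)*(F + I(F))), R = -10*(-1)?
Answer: -1458432834/6345355 ≈ -229.84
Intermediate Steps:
R = 10
v = 10
f(F) = 6 - 1/(4*F²) (f(F) = 6 - 1/((F + F)*(F + F)) = 6 - 1/((2*F)*(2*F)) = 6 - 1/(4*F²))
-2434/(-2645) + (4*(-346))/f(v) = -2434/(-2645) + (4*(-346))/(6 - ¼/10²) = -2434*(-1/2645) - 1384/(6 - ¼*1/100) = 2434/2645 - 1384/(6 - 1/400) = 2434/2645 - 1384/2399/400 = 2434/2645 - 1384*400/2399 = 2434/2645 - 553600/2399 = -1458432834/6345355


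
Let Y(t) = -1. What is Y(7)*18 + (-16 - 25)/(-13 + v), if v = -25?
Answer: -643/38 ≈ -16.921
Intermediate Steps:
Y(7)*18 + (-16 - 25)/(-13 + v) = -1*18 + (-16 - 25)/(-13 - 25) = -18 - 41/(-38) = -18 - 41*(-1/38) = -18 + 41/38 = -643/38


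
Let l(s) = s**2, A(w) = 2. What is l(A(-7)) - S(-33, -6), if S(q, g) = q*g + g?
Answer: -188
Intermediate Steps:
S(q, g) = g + g*q (S(q, g) = g*q + g = g + g*q)
l(A(-7)) - S(-33, -6) = 2**2 - (-6)*(1 - 33) = 4 - (-6)*(-32) = 4 - 1*192 = 4 - 192 = -188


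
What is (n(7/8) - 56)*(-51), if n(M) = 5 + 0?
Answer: 2601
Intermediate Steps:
n(M) = 5
(n(7/8) - 56)*(-51) = (5 - 56)*(-51) = -51*(-51) = 2601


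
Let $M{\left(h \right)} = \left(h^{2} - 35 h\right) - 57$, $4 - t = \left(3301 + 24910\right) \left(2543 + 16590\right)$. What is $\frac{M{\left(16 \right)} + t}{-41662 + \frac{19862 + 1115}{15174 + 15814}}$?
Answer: $\frac{16726126882960}{1291001079} \approx 12956.0$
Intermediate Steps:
$t = -539761059$ ($t = 4 - \left(3301 + 24910\right) \left(2543 + 16590\right) = 4 - 28211 \cdot 19133 = 4 - 539761063 = -539761059$)
$M{\left(h \right)} = -57 + h^{2} - 35 h$
$\frac{M{\left(16 \right)} + t}{-41662 + \frac{19862 + 1115}{15174 + 15814}} = \frac{\left(-57 + 16^{2} - 560\right) - 539761059}{-41662 + \frac{19862 + 1115}{15174 + 15814}} = \frac{\left(-57 + 256 - 560\right) - 539761059}{-41662 + \frac{20977}{30988}} = \frac{-361 - 539761059}{-41662 + 20977 \cdot \frac{1}{30988}} = - \frac{539761420}{-41662 + \frac{20977}{30988}} = - \frac{539761420}{- \frac{1291001079}{30988}} = \left(-539761420\right) \left(- \frac{30988}{1291001079}\right) = \frac{16726126882960}{1291001079}$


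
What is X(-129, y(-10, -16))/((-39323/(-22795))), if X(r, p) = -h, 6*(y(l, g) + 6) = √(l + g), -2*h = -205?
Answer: -4672975/78646 ≈ -59.418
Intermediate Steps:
h = 205/2 (h = -½*(-205) = 205/2 ≈ 102.50)
y(l, g) = -6 + √(g + l)/6 (y(l, g) = -6 + √(l + g)/6 = -6 + √(g + l)/6)
X(r, p) = -205/2 (X(r, p) = -1*205/2 = -205/2)
X(-129, y(-10, -16))/((-39323/(-22795))) = -205/(2*((-39323/(-22795)))) = -205/(2*((-39323*(-1/22795)))) = -205/(2*39323/22795) = -205/2*22795/39323 = -4672975/78646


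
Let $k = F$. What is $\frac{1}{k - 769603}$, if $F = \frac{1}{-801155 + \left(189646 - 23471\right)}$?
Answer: $- \frac{634980}{488682512941} \approx -1.2994 \cdot 10^{-6}$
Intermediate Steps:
$F = - \frac{1}{634980}$ ($F = \frac{1}{-801155 + \left(189646 - 23471\right)} = \frac{1}{-801155 + 166175} = \frac{1}{-634980} = - \frac{1}{634980} \approx -1.5749 \cdot 10^{-6}$)
$k = - \frac{1}{634980} \approx -1.5749 \cdot 10^{-6}$
$\frac{1}{k - 769603} = \frac{1}{- \frac{1}{634980} - 769603} = \frac{1}{- \frac{488682512941}{634980}} = - \frac{634980}{488682512941}$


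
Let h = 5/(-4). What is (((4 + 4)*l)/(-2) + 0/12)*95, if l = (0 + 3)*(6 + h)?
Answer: -5415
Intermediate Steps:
h = -5/4 (h = 5*(-1/4) = -5/4 ≈ -1.2500)
l = 57/4 (l = (0 + 3)*(6 - 5/4) = 3*(19/4) = 57/4 ≈ 14.250)
(((4 + 4)*l)/(-2) + 0/12)*95 = (((4 + 4)*(57/4))/(-2) + 0/12)*95 = ((8*(57/4))*(-1/2) + 0*(1/12))*95 = (114*(-1/2) + 0)*95 = (-57 + 0)*95 = -57*95 = -5415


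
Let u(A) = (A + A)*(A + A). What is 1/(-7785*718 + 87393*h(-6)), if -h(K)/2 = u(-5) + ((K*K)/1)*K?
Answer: 1/14685546 ≈ 6.8094e-8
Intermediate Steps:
u(A) = 4*A² (u(A) = (2*A)*(2*A) = 4*A²)
h(K) = -200 - 2*K³ (h(K) = -2*(4*(-5)² + ((K*K)/1)*K) = -2*(4*25 + (K²*1)*K) = -2*(100 + K²*K) = -2*(100 + K³) = -200 - 2*K³)
1/(-7785*718 + 87393*h(-6)) = 1/(-7785*718 + 87393*(-200 - 2*(-6)³)) = 1/(-5589630 + 87393*(-200 - 2*(-216))) = 1/(-5589630 + 87393*(-200 + 432)) = 1/(-5589630 + 87393*232) = 1/(-5589630 + 20275176) = 1/14685546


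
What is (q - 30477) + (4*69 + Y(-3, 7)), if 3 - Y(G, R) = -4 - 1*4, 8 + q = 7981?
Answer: -22217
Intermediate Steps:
q = 7973 (q = -8 + 7981 = 7973)
Y(G, R) = 11 (Y(G, R) = 3 - (-4 - 1*4) = 3 - (-4 - 4) = 3 - 1*(-8) = 3 + 8 = 11)
(q - 30477) + (4*69 + Y(-3, 7)) = (7973 - 30477) + (4*69 + 11) = -22504 + (276 + 11) = -22504 + 287 = -22217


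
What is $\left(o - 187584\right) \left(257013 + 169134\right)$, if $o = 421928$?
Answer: $99864992568$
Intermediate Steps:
$\left(o - 187584\right) \left(257013 + 169134\right) = \left(421928 - 187584\right) \left(257013 + 169134\right) = 234344 \cdot 426147 = 99864992568$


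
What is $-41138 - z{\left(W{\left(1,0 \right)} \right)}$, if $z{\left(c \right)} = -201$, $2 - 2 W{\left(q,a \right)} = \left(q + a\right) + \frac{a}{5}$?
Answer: $-40937$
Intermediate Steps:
$W{\left(q,a \right)} = 1 - \frac{3 a}{5} - \frac{q}{2}$ ($W{\left(q,a \right)} = 1 - \frac{\left(q + a\right) + \frac{a}{5}}{2} = 1 - \frac{\left(a + q\right) + a \frac{1}{5}}{2} = 1 - \frac{\left(a + q\right) + \frac{a}{5}}{2} = 1 - \frac{q + \frac{6 a}{5}}{2} = 1 - \left(\frac{q}{2} + \frac{3 a}{5}\right) = 1 - \frac{3 a}{5} - \frac{q}{2}$)
$-41138 - z{\left(W{\left(1,0 \right)} \right)} = -41138 - -201 = -41138 + 201 = -40937$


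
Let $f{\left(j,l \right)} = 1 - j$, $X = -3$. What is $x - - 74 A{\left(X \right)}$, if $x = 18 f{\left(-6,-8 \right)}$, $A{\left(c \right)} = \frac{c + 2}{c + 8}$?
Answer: $\frac{556}{5} \approx 111.2$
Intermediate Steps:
$A{\left(c \right)} = \frac{2 + c}{8 + c}$
$x = 126$ ($x = 18 \left(1 - -6\right) = 18 \left(1 + 6\right) = 18 \cdot 7 = 126$)
$x - - 74 A{\left(X \right)} = 126 - - 74 \frac{2 - 3}{8 - 3} = 126 - - 74 \cdot \frac{1}{5} \left(-1\right) = 126 - \left(-74\right) \left(- \frac{1}{5}\right) = 126 - \frac{74}{5} = \frac{556}{5}$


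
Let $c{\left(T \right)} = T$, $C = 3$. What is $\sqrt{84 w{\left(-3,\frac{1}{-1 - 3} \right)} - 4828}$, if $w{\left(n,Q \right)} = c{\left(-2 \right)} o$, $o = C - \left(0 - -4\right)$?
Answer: $2 i \sqrt{1165} \approx 68.264 i$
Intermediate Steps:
$o = -1$ ($o = 3 - \left(0 - -4\right) = 3 - \left(0 + 4\right) = 3 - 4 = -1$)
$w{\left(n,Q \right)} = 2$ ($w{\left(n,Q \right)} = \left(-2\right) \left(-1\right) = 2$)
$\sqrt{84 w{\left(-3,\frac{1}{-1 - 3} \right)} - 4828} = \sqrt{84 \cdot 2 - 4828} = \sqrt{168 - 4828} = \sqrt{-4660} = 2 i \sqrt{1165}$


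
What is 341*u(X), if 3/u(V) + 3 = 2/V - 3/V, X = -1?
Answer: -1023/2 ≈ -511.50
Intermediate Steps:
u(V) = 3/(-3 - 1/V) (u(V) = 3/(-3 + (2/V - 3/V)) = 3/(-3 - 1/V))
341*u(X) = 341*(-3*(-1)/(1 + 3*(-1))) = 341*(-3*(-1)/(1 - 3)) = 341*(-3*(-1)/(-2)) = 341*(-3*(-1)*(-½)) = 341*(-3/2) = -1023/2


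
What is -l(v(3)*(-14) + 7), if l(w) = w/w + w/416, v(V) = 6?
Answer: -339/416 ≈ -0.81490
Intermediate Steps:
l(w) = 1 + w/416 (l(w) = 1 + w*(1/416) = 1 + w/416)
-l(v(3)*(-14) + 7) = -(1 + (6*(-14) + 7)/416) = -(1 + (-84 + 7)/416) = -(1 + (1/416)*(-77)) = -(1 - 77/416) = -1*339/416 = -339/416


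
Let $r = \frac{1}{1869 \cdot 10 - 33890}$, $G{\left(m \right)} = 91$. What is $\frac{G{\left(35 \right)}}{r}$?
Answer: $-1383200$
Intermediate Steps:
$r = - \frac{1}{15200}$ ($r = \frac{1}{18690 - 33890} = \frac{1}{-15200} = - \frac{1}{15200} \approx -6.5789 \cdot 10^{-5}$)
$\frac{G{\left(35 \right)}}{r} = \frac{91}{- \frac{1}{15200}} = 91 \left(-15200\right) = -1383200$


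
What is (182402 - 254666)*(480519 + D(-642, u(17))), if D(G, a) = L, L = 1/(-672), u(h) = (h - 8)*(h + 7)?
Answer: -972278297437/28 ≈ -3.4724e+10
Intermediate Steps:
u(h) = (-8 + h)*(7 + h)
L = -1/672 ≈ -0.0014881
D(G, a) = -1/672
(182402 - 254666)*(480519 + D(-642, u(17))) = (182402 - 254666)*(480519 - 1/672) = -72264*322908767/672 = -972278297437/28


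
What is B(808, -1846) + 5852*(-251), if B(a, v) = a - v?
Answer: -1466198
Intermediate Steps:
B(808, -1846) + 5852*(-251) = (808 - 1*(-1846)) + 5852*(-251) = (808 + 1846) - 1468852 = 2654 - 1468852 = -1466198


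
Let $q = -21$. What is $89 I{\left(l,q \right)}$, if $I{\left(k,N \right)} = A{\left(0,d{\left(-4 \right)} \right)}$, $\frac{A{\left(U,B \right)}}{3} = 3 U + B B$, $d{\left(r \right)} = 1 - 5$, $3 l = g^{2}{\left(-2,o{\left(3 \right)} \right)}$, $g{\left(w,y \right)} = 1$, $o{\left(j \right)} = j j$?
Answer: $4272$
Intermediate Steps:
$o{\left(j \right)} = j^{2}$
$l = \frac{1}{3}$ ($l = \frac{1^{2}}{3} = \frac{1}{3} \cdot 1 = \frac{1}{3} \approx 0.33333$)
$d{\left(r \right)} = -4$ ($d{\left(r \right)} = 1 - 5 = -4$)
$A{\left(U,B \right)} = 3 B^{2} + 9 U$ ($A{\left(U,B \right)} = 3 \left(3 U + B B\right) = 3 \left(3 U + B^{2}\right) = 3 \left(B^{2} + 3 U\right) = 3 B^{2} + 9 U$)
$I{\left(k,N \right)} = 48$ ($I{\left(k,N \right)} = 3 \left(-4\right)^{2} + 9 \cdot 0 = 3 \cdot 16 + 0 = 48 + 0 = 48$)
$89 I{\left(l,q \right)} = 89 \cdot 48 = 4272$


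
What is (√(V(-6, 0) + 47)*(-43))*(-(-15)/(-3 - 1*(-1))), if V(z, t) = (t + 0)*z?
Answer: 645*√47/2 ≈ 2210.9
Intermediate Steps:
V(z, t) = t*z
(√(V(-6, 0) + 47)*(-43))*(-(-15)/(-3 - 1*(-1))) = (√(0*(-6) + 47)*(-43))*(-(-15)/(-3 - 1*(-1))) = (√(0 + 47)*(-43))*(-(-15)/(-3 + 1)) = (√47*(-43))*(-(-15)/(-2)) = (-43*√47)*(-(-15)*(-1)/2) = (-43*√47)*(-3*5/2) = -43*√47*(-15/2) = 645*√47/2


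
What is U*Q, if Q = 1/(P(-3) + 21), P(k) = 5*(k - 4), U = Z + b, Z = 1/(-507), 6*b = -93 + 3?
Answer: 3803/3549 ≈ 1.0716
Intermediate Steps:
b = -15 (b = (-93 + 3)/6 = (⅙)*(-90) = -15)
Z = -1/507 ≈ -0.0019724
U = -7606/507 (U = -1/507 - 15 = -7606/507 ≈ -15.002)
P(k) = -20 + 5*k (P(k) = 5*(-4 + k) = -20 + 5*k)
Q = -1/14 (Q = 1/((-20 + 5*(-3)) + 21) = 1/((-20 - 15) + 21) = 1/(-35 + 21) = 1/(-14) = -1/14 ≈ -0.071429)
U*Q = -7606/507*(-1/14) = 3803/3549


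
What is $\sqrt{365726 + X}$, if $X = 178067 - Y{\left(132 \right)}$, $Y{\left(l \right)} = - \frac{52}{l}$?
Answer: $\frac{\sqrt{592191006}}{33} \approx 737.42$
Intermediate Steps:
$X = \frac{5876224}{33}$ ($X = 178067 - - \frac{52}{132} = 178067 - \left(-52\right) \frac{1}{132} = 178067 - - \frac{13}{33} = 178067 + \frac{13}{33} = \frac{5876224}{33} \approx 1.7807 \cdot 10^{5}$)
$\sqrt{365726 + X} = \sqrt{365726 + \frac{5876224}{33}} = \sqrt{\frac{17945182}{33}} = \frac{\sqrt{592191006}}{33}$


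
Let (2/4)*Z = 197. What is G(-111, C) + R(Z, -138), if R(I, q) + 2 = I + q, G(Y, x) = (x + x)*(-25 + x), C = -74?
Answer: 14906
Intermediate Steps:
Z = 394 (Z = 2*197 = 394)
G(Y, x) = 2*x*(-25 + x) (G(Y, x) = (2*x)*(-25 + x) = 2*x*(-25 + x))
R(I, q) = -2 + I + q (R(I, q) = -2 + (I + q) = -2 + I + q)
G(-111, C) + R(Z, -138) = 2*(-74)*(-25 - 74) + (-2 + 394 - 138) = 2*(-74)*(-99) + 254 = 14652 + 254 = 14906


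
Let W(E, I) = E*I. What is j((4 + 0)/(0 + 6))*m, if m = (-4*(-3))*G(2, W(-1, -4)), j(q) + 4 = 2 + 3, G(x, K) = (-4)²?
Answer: 192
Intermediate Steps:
G(x, K) = 16
j(q) = 1 (j(q) = -4 + (2 + 3) = -4 + 5 = 1)
m = 192 (m = -4*(-3)*16 = 12*16 = 192)
j((4 + 0)/(0 + 6))*m = 1*192 = 192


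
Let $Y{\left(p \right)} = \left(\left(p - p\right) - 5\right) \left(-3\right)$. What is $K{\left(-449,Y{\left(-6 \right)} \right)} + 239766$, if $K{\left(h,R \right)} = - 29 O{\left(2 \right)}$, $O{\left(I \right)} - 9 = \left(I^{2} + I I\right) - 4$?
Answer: $239389$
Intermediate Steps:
$O{\left(I \right)} = 5 + 2 I^{2}$ ($O{\left(I \right)} = 9 - \left(4 - I^{2} - I I\right) = 9 + \left(\left(I^{2} + I^{2}\right) - 4\right) = 9 + \left(2 I^{2} - 4\right) = 9 + \left(-4 + 2 I^{2}\right) = 5 + 2 I^{2}$)
$Y{\left(p \right)} = 15$ ($Y{\left(p \right)} = \left(0 - 5\right) \left(-3\right) = \left(-5\right) \left(-3\right) = 15$)
$K{\left(h,R \right)} = -377$ ($K{\left(h,R \right)} = - 29 \left(5 + 2 \cdot 2^{2}\right) = - 29 \left(5 + 2 \cdot 4\right) = - 29 \left(5 + 8\right) = \left(-29\right) 13 = -377$)
$K{\left(-449,Y{\left(-6 \right)} \right)} + 239766 = -377 + 239766 = 239389$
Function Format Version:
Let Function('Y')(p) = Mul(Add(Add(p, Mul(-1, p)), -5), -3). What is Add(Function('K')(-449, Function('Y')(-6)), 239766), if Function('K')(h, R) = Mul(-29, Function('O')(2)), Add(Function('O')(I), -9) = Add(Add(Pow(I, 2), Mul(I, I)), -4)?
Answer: 239389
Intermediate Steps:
Function('O')(I) = Add(5, Mul(2, Pow(I, 2))) (Function('O')(I) = Add(9, Add(Add(Pow(I, 2), Mul(I, I)), -4)) = Add(9, Add(Add(Pow(I, 2), Pow(I, 2)), -4)) = Add(9, Add(Mul(2, Pow(I, 2)), -4)) = Add(9, Add(-4, Mul(2, Pow(I, 2)))) = Add(5, Mul(2, Pow(I, 2))))
Function('Y')(p) = 15 (Function('Y')(p) = Mul(Add(0, -5), -3) = Mul(-5, -3) = 15)
Function('K')(h, R) = -377 (Function('K')(h, R) = Mul(-29, Add(5, Mul(2, Pow(2, 2)))) = Mul(-29, Add(5, Mul(2, 4))) = Mul(-29, Add(5, 8)) = Mul(-29, 13) = -377)
Add(Function('K')(-449, Function('Y')(-6)), 239766) = Add(-377, 239766) = 239389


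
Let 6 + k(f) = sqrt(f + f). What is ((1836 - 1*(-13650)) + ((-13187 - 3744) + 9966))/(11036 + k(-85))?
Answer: 9398663/12166107 - 8521*I*sqrt(170)/121661070 ≈ 0.77253 - 0.00091319*I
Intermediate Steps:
k(f) = -6 + sqrt(2)*sqrt(f) (k(f) = -6 + sqrt(f + f) = -6 + sqrt(2*f) = -6 + sqrt(2)*sqrt(f))
((1836 - 1*(-13650)) + ((-13187 - 3744) + 9966))/(11036 + k(-85)) = ((1836 - 1*(-13650)) + ((-13187 - 3744) + 9966))/(11036 + (-6 + sqrt(2)*sqrt(-85))) = ((1836 + 13650) + (-16931 + 9966))/(11036 + (-6 + sqrt(2)*(I*sqrt(85)))) = (15486 - 6965)/(11036 + (-6 + I*sqrt(170))) = 8521/(11030 + I*sqrt(170))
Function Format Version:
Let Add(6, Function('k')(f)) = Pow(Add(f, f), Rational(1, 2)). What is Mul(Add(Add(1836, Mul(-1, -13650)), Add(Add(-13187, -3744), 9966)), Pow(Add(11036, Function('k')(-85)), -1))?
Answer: Add(Rational(9398663, 12166107), Mul(Rational(-8521, 121661070), I, Pow(170, Rational(1, 2)))) ≈ Add(0.77253, Mul(-0.00091319, I))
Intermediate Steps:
Function('k')(f) = Add(-6, Mul(Pow(2, Rational(1, 2)), Pow(f, Rational(1, 2)))) (Function('k')(f) = Add(-6, Pow(Add(f, f), Rational(1, 2))) = Add(-6, Pow(Mul(2, f), Rational(1, 2))) = Add(-6, Mul(Pow(2, Rational(1, 2)), Pow(f, Rational(1, 2)))))
Mul(Add(Add(1836, Mul(-1, -13650)), Add(Add(-13187, -3744), 9966)), Pow(Add(11036, Function('k')(-85)), -1)) = Mul(Add(Add(1836, Mul(-1, -13650)), Add(Add(-13187, -3744), 9966)), Pow(Add(11036, Add(-6, Mul(Pow(2, Rational(1, 2)), Pow(-85, Rational(1, 2))))), -1)) = Mul(Add(Add(1836, 13650), Add(-16931, 9966)), Pow(Add(11036, Add(-6, Mul(Pow(2, Rational(1, 2)), Mul(I, Pow(85, Rational(1, 2)))))), -1)) = Mul(Add(15486, -6965), Pow(Add(11036, Add(-6, Mul(I, Pow(170, Rational(1, 2))))), -1)) = Mul(8521, Pow(Add(11030, Mul(I, Pow(170, Rational(1, 2)))), -1))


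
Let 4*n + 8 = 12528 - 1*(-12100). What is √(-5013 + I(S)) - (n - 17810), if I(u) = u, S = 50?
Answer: 11655 + I*√4963 ≈ 11655.0 + 70.449*I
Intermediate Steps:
n = 6155 (n = -2 + (12528 - 1*(-12100))/4 = -2 + (12528 + 12100)/4 = -2 + (¼)*24628 = -2 + 6157 = 6155)
√(-5013 + I(S)) - (n - 17810) = √(-5013 + 50) - (6155 - 17810) = √(-4963) - 1*(-11655) = I*√4963 + 11655 = 11655 + I*√4963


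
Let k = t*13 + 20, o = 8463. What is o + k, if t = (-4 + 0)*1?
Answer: 8431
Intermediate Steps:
t = -4 (t = -4*1 = -4)
k = -32 (k = -4*13 + 20 = -52 + 20 = -32)
o + k = 8463 - 32 = 8431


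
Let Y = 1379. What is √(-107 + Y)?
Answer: 2*√318 ≈ 35.665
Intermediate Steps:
√(-107 + Y) = √(-107 + 1379) = √1272 = 2*√318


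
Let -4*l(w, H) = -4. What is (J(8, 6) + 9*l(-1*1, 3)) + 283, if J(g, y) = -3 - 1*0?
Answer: 289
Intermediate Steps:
l(w, H) = 1 (l(w, H) = -¼*(-4) = 1)
J(g, y) = -3 (J(g, y) = -3 + 0 = -3)
(J(8, 6) + 9*l(-1*1, 3)) + 283 = (-3 + 9*1) + 283 = (-3 + 9) + 283 = 6 + 283 = 289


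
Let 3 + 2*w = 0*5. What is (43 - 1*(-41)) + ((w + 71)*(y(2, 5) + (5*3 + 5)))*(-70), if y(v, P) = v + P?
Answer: -131271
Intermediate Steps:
y(v, P) = P + v
w = -3/2 (w = -3/2 + (0*5)/2 = -3/2 + (½)*0 = -3/2 + 0 = -3/2 ≈ -1.5000)
(43 - 1*(-41)) + ((w + 71)*(y(2, 5) + (5*3 + 5)))*(-70) = (43 - 1*(-41)) + ((-3/2 + 71)*((5 + 2) + (5*3 + 5)))*(-70) = (43 + 41) + (139*(7 + (15 + 5))/2)*(-70) = 84 + (139*(7 + 20)/2)*(-70) = 84 + ((139/2)*27)*(-70) = 84 + (3753/2)*(-70) = 84 - 131355 = -131271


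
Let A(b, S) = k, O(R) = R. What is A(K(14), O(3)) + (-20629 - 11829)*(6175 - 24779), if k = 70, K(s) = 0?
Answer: 603848702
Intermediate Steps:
A(b, S) = 70
A(K(14), O(3)) + (-20629 - 11829)*(6175 - 24779) = 70 + (-20629 - 11829)*(6175 - 24779) = 70 - 32458*(-18604) = 70 + 603848632 = 603848702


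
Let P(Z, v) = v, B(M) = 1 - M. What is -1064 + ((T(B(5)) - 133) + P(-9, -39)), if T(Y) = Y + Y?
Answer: -1244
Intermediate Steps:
T(Y) = 2*Y
-1064 + ((T(B(5)) - 133) + P(-9, -39)) = -1064 + ((2*(1 - 1*5) - 133) - 39) = -1064 + ((2*(1 - 5) - 133) - 39) = -1064 + ((2*(-4) - 133) - 39) = -1064 + ((-8 - 133) - 39) = -1064 + (-141 - 39) = -1064 - 180 = -1244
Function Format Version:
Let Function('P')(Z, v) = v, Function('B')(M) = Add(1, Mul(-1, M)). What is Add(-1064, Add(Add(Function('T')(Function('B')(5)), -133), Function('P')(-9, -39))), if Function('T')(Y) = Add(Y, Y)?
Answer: -1244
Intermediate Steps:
Function('T')(Y) = Mul(2, Y)
Add(-1064, Add(Add(Function('T')(Function('B')(5)), -133), Function('P')(-9, -39))) = Add(-1064, Add(Add(Mul(2, Add(1, Mul(-1, 5))), -133), -39)) = Add(-1064, Add(Add(Mul(2, Add(1, -5)), -133), -39)) = Add(-1064, Add(Add(Mul(2, -4), -133), -39)) = Add(-1064, Add(Add(-8, -133), -39)) = Add(-1064, Add(-141, -39)) = Add(-1064, -180) = -1244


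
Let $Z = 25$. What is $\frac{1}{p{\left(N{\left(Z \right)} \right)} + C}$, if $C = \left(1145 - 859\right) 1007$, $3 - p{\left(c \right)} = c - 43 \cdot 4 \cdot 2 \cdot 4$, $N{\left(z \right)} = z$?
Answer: $\frac{1}{289356} \approx 3.4559 \cdot 10^{-6}$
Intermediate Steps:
$p{\left(c \right)} = 1379 - c$ ($p{\left(c \right)} = 3 - \left(c - 43 \cdot 4 \cdot 2 \cdot 4\right) = 3 - \left(c - 43 \cdot 8 \cdot 4\right) = 3 - \left(c - 1376\right) = 3 - \left(-1376 + c\right) = 1379 - c$)
$C = 288002$ ($C = 286 \cdot 1007 = 288002$)
$\frac{1}{p{\left(N{\left(Z \right)} \right)} + C} = \frac{1}{\left(1379 - 25\right) + 288002} = \frac{1}{1354 + 288002} = \frac{1}{289356}$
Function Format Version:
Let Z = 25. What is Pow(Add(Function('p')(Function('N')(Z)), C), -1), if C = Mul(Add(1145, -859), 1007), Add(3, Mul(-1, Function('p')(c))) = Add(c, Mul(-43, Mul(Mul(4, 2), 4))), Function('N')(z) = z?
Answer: Rational(1, 289356) ≈ 3.4559e-6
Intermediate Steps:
Function('p')(c) = Add(1379, Mul(-1, c)) (Function('p')(c) = Add(3, Mul(-1, Add(c, Mul(-43, Mul(Mul(4, 2), 4))))) = Add(3, Mul(-1, Add(c, Mul(-43, Mul(8, 4))))) = Add(3, Mul(-1, Add(c, Mul(-43, 32)))) = Add(3, Mul(-1, Add(c, -1376))) = Add(3, Mul(-1, Add(-1376, c))) = Add(3, Add(1376, Mul(-1, c))) = Add(1379, Mul(-1, c)))
C = 288002 (C = Mul(286, 1007) = 288002)
Pow(Add(Function('p')(Function('N')(Z)), C), -1) = Pow(Add(Add(1379, Mul(-1, 25)), 288002), -1) = Pow(Add(Add(1379, -25), 288002), -1) = Pow(Add(1354, 288002), -1) = Pow(289356, -1) = Rational(1, 289356)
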